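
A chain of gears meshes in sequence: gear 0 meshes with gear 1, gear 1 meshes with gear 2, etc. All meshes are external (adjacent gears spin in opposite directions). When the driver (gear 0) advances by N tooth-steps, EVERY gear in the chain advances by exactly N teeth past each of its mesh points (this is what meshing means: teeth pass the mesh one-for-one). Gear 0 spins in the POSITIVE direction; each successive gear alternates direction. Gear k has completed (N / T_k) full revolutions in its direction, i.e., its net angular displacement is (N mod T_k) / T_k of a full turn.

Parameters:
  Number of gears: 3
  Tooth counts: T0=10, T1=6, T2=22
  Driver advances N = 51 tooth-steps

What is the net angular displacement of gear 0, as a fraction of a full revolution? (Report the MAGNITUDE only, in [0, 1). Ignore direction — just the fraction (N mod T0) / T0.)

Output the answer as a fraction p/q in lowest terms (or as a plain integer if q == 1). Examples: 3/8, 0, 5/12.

Answer: 1/10

Derivation:
Chain of 3 gears, tooth counts: [10, 6, 22]
  gear 0: T0=10, direction=positive, advance = 51 mod 10 = 1 teeth = 1/10 turn
  gear 1: T1=6, direction=negative, advance = 51 mod 6 = 3 teeth = 3/6 turn
  gear 2: T2=22, direction=positive, advance = 51 mod 22 = 7 teeth = 7/22 turn
Gear 0: 51 mod 10 = 1
Fraction = 1 / 10 = 1/10 (gcd(1,10)=1) = 1/10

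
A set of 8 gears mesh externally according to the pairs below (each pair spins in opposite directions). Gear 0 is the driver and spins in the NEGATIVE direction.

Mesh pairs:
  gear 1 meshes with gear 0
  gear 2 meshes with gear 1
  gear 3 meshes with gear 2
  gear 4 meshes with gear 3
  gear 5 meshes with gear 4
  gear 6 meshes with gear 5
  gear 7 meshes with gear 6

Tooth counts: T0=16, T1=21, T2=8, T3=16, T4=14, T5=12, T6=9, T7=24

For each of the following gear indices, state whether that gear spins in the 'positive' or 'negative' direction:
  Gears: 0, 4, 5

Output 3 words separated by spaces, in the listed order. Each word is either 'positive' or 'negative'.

Answer: negative negative positive

Derivation:
Gear 0 (driver): negative (depth 0)
  gear 1: meshes with gear 0 -> depth 1 -> positive (opposite of gear 0)
  gear 2: meshes with gear 1 -> depth 2 -> negative (opposite of gear 1)
  gear 3: meshes with gear 2 -> depth 3 -> positive (opposite of gear 2)
  gear 4: meshes with gear 3 -> depth 4 -> negative (opposite of gear 3)
  gear 5: meshes with gear 4 -> depth 5 -> positive (opposite of gear 4)
  gear 6: meshes with gear 5 -> depth 6 -> negative (opposite of gear 5)
  gear 7: meshes with gear 6 -> depth 7 -> positive (opposite of gear 6)
Queried indices 0, 4, 5 -> negative, negative, positive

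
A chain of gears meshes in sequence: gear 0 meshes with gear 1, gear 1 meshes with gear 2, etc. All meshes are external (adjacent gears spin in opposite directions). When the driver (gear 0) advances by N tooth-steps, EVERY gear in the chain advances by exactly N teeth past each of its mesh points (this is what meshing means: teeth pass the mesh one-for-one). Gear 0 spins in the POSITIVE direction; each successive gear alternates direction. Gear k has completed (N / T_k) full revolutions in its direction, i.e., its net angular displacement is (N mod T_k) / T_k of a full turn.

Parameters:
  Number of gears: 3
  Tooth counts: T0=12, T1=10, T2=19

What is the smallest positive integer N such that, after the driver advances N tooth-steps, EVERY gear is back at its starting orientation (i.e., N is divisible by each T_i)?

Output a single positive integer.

Gear k returns to start when N is a multiple of T_k.
All gears at start simultaneously when N is a common multiple of [12, 10, 19]; the smallest such N is lcm(12, 10, 19).
Start: lcm = T0 = 12
Fold in T1=10: gcd(12, 10) = 2; lcm(12, 10) = 12 * 10 / 2 = 120 / 2 = 60
Fold in T2=19: gcd(60, 19) = 1; lcm(60, 19) = 60 * 19 / 1 = 1140 / 1 = 1140
Full cycle length = 1140

Answer: 1140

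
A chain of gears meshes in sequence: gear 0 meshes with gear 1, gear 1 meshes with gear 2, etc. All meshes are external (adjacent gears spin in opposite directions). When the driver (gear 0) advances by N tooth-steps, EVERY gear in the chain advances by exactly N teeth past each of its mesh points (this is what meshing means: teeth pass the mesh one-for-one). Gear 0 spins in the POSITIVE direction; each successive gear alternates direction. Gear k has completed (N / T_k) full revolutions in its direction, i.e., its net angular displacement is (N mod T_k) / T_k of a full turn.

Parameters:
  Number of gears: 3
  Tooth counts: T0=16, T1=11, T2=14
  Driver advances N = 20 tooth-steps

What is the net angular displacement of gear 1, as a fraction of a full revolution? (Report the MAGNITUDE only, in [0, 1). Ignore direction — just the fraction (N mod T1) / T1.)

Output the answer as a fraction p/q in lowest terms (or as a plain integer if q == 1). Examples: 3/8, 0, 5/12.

Answer: 9/11

Derivation:
Chain of 3 gears, tooth counts: [16, 11, 14]
  gear 0: T0=16, direction=positive, advance = 20 mod 16 = 4 teeth = 4/16 turn
  gear 1: T1=11, direction=negative, advance = 20 mod 11 = 9 teeth = 9/11 turn
  gear 2: T2=14, direction=positive, advance = 20 mod 14 = 6 teeth = 6/14 turn
Gear 1: 20 mod 11 = 9
Fraction = 9 / 11 = 9/11 (gcd(9,11)=1) = 9/11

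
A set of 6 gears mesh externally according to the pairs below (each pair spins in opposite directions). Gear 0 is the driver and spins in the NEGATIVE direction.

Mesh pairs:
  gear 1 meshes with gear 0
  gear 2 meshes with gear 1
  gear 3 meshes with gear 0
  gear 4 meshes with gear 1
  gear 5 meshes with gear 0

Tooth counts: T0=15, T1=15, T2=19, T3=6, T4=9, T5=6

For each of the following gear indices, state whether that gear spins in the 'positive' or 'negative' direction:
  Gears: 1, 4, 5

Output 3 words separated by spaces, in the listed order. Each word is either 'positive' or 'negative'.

Answer: positive negative positive

Derivation:
Gear 0 (driver): negative (depth 0)
  gear 1: meshes with gear 0 -> depth 1 -> positive (opposite of gear 0)
  gear 2: meshes with gear 1 -> depth 2 -> negative (opposite of gear 1)
  gear 3: meshes with gear 0 -> depth 1 -> positive (opposite of gear 0)
  gear 4: meshes with gear 1 -> depth 2 -> negative (opposite of gear 1)
  gear 5: meshes with gear 0 -> depth 1 -> positive (opposite of gear 0)
Queried indices 1, 4, 5 -> positive, negative, positive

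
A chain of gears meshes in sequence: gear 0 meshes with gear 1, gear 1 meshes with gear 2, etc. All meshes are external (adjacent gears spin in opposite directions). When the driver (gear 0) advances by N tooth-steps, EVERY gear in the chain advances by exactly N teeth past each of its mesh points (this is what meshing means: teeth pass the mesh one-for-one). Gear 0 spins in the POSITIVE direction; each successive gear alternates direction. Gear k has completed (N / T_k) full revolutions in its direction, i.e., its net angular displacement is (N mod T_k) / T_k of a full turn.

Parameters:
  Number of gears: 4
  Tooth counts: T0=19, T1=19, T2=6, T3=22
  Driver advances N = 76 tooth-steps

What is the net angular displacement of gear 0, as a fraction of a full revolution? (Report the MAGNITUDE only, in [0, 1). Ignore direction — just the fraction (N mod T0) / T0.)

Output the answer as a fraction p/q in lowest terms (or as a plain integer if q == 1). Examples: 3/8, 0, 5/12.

Answer: 0

Derivation:
Chain of 4 gears, tooth counts: [19, 19, 6, 22]
  gear 0: T0=19, direction=positive, advance = 76 mod 19 = 0 teeth = 0/19 turn
  gear 1: T1=19, direction=negative, advance = 76 mod 19 = 0 teeth = 0/19 turn
  gear 2: T2=6, direction=positive, advance = 76 mod 6 = 4 teeth = 4/6 turn
  gear 3: T3=22, direction=negative, advance = 76 mod 22 = 10 teeth = 10/22 turn
Gear 0: 76 mod 19 = 0
Fraction = 0 / 19 = 0/1 (gcd(0,19)=19) = 0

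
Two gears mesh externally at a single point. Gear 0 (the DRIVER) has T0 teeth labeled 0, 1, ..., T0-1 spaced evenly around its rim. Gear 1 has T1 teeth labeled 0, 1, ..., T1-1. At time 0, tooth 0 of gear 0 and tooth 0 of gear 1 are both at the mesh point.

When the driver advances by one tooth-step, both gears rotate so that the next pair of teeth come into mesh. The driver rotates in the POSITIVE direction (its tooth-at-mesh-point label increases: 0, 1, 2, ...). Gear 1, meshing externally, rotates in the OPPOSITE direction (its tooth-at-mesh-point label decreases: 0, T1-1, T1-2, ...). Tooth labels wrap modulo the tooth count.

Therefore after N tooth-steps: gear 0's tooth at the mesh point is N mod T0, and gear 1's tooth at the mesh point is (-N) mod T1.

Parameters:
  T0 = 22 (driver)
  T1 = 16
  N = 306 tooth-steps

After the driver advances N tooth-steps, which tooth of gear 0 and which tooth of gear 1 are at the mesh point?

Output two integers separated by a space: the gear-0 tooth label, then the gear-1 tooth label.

Gear 0 (driver, T0=22): tooth at mesh = N mod T0
  306 = 13 * 22 + 20, so 306 mod 22 = 20
  gear 0 tooth = 20
Gear 1 (driven, T1=16): tooth at mesh = (-N) mod T1
  306 = 19 * 16 + 2, so 306 mod 16 = 2
  (-306) mod 16 = (-2) mod 16 = 16 - 2 = 14
Mesh after 306 steps: gear-0 tooth 20 meets gear-1 tooth 14

Answer: 20 14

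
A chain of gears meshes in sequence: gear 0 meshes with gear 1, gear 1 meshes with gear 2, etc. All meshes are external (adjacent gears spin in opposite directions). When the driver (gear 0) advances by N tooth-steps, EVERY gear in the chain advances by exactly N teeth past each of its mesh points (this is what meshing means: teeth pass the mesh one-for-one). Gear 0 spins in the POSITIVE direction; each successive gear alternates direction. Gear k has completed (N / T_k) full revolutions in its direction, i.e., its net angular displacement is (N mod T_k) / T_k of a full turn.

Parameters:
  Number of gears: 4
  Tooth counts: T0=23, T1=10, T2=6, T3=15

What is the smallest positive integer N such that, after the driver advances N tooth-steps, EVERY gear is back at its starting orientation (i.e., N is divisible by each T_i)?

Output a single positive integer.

Gear k returns to start when N is a multiple of T_k.
All gears at start simultaneously when N is a common multiple of [23, 10, 6, 15]; the smallest such N is lcm(23, 10, 6, 15).
Start: lcm = T0 = 23
Fold in T1=10: gcd(23, 10) = 1; lcm(23, 10) = 23 * 10 / 1 = 230 / 1 = 230
Fold in T2=6: gcd(230, 6) = 2; lcm(230, 6) = 230 * 6 / 2 = 1380 / 2 = 690
Fold in T3=15: gcd(690, 15) = 15; lcm(690, 15) = 690 * 15 / 15 = 10350 / 15 = 690
Full cycle length = 690

Answer: 690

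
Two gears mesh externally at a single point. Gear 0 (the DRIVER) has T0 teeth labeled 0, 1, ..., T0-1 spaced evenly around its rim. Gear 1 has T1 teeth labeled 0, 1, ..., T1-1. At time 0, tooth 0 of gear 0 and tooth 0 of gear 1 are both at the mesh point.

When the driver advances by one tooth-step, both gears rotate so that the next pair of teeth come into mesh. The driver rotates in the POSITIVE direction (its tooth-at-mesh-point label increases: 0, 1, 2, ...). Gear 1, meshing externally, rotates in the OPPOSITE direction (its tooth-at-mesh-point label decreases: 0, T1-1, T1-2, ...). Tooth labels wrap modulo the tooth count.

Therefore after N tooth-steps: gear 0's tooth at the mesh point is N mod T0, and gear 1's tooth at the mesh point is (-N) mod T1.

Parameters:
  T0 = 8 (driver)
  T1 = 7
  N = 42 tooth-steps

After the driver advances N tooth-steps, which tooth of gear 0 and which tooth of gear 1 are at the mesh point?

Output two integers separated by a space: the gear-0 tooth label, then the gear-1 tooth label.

Answer: 2 0

Derivation:
Gear 0 (driver, T0=8): tooth at mesh = N mod T0
  42 = 5 * 8 + 2, so 42 mod 8 = 2
  gear 0 tooth = 2
Gear 1 (driven, T1=7): tooth at mesh = (-N) mod T1
  42 = 6 * 7 + 0, so 42 mod 7 = 0
  (-42) mod 7 = 0
Mesh after 42 steps: gear-0 tooth 2 meets gear-1 tooth 0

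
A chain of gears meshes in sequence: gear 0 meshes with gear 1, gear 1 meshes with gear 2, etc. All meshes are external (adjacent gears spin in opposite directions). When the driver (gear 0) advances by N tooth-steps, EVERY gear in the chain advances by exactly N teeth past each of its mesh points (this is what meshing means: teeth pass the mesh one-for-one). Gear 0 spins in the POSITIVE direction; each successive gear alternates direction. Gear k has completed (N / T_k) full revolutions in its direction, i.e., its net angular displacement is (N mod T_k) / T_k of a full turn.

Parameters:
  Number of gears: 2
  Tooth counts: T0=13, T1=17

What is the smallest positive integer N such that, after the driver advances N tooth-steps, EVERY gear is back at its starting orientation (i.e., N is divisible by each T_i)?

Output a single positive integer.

Gear k returns to start when N is a multiple of T_k.
All gears at start simultaneously when N is a common multiple of [13, 17]; the smallest such N is lcm(13, 17).
Start: lcm = T0 = 13
Fold in T1=17: gcd(13, 17) = 1; lcm(13, 17) = 13 * 17 / 1 = 221 / 1 = 221
Full cycle length = 221

Answer: 221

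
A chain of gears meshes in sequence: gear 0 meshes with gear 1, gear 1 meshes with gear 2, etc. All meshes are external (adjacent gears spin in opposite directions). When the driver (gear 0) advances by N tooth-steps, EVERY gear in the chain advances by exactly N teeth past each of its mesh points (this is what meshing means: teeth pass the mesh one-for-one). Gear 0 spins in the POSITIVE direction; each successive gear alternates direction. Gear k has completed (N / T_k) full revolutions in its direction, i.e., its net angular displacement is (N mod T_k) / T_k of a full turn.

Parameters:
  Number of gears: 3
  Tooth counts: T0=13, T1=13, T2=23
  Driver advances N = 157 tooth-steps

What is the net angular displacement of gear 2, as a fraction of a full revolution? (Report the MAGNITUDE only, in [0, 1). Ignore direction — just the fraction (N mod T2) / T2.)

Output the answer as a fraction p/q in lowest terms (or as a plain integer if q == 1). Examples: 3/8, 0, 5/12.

Chain of 3 gears, tooth counts: [13, 13, 23]
  gear 0: T0=13, direction=positive, advance = 157 mod 13 = 1 teeth = 1/13 turn
  gear 1: T1=13, direction=negative, advance = 157 mod 13 = 1 teeth = 1/13 turn
  gear 2: T2=23, direction=positive, advance = 157 mod 23 = 19 teeth = 19/23 turn
Gear 2: 157 mod 23 = 19
Fraction = 19 / 23 = 19/23 (gcd(19,23)=1) = 19/23

Answer: 19/23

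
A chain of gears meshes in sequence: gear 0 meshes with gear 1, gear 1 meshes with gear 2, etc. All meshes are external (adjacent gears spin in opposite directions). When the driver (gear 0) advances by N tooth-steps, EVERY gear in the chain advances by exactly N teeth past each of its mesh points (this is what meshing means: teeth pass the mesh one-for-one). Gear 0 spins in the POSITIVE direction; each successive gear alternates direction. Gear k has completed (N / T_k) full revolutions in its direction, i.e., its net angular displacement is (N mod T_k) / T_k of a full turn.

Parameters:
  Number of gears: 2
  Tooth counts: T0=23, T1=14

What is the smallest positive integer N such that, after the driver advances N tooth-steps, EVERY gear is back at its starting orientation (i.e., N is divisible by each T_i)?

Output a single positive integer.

Gear k returns to start when N is a multiple of T_k.
All gears at start simultaneously when N is a common multiple of [23, 14]; the smallest such N is lcm(23, 14).
Start: lcm = T0 = 23
Fold in T1=14: gcd(23, 14) = 1; lcm(23, 14) = 23 * 14 / 1 = 322 / 1 = 322
Full cycle length = 322

Answer: 322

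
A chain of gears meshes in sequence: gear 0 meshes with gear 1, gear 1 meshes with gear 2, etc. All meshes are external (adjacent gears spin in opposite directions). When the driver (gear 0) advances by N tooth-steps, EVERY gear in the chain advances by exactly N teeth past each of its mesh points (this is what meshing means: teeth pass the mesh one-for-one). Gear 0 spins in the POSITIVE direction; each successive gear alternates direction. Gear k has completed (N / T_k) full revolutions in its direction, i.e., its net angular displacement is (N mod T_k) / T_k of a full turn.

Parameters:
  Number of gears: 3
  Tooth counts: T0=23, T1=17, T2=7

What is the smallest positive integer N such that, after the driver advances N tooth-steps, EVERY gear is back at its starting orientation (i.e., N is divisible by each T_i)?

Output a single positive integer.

Answer: 2737

Derivation:
Gear k returns to start when N is a multiple of T_k.
All gears at start simultaneously when N is a common multiple of [23, 17, 7]; the smallest such N is lcm(23, 17, 7).
Start: lcm = T0 = 23
Fold in T1=17: gcd(23, 17) = 1; lcm(23, 17) = 23 * 17 / 1 = 391 / 1 = 391
Fold in T2=7: gcd(391, 7) = 1; lcm(391, 7) = 391 * 7 / 1 = 2737 / 1 = 2737
Full cycle length = 2737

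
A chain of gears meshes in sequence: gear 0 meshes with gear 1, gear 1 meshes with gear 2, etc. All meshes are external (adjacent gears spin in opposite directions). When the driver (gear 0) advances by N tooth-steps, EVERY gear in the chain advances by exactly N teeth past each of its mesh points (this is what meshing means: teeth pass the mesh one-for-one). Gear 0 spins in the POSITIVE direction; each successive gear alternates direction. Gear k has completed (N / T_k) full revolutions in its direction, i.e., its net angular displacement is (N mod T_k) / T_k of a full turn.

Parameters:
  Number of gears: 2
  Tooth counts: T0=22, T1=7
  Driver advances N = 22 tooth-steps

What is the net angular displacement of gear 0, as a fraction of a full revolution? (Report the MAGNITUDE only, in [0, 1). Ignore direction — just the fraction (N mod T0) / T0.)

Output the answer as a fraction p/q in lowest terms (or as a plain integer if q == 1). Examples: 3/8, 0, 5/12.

Answer: 0

Derivation:
Chain of 2 gears, tooth counts: [22, 7]
  gear 0: T0=22, direction=positive, advance = 22 mod 22 = 0 teeth = 0/22 turn
  gear 1: T1=7, direction=negative, advance = 22 mod 7 = 1 teeth = 1/7 turn
Gear 0: 22 mod 22 = 0
Fraction = 0 / 22 = 0/1 (gcd(0,22)=22) = 0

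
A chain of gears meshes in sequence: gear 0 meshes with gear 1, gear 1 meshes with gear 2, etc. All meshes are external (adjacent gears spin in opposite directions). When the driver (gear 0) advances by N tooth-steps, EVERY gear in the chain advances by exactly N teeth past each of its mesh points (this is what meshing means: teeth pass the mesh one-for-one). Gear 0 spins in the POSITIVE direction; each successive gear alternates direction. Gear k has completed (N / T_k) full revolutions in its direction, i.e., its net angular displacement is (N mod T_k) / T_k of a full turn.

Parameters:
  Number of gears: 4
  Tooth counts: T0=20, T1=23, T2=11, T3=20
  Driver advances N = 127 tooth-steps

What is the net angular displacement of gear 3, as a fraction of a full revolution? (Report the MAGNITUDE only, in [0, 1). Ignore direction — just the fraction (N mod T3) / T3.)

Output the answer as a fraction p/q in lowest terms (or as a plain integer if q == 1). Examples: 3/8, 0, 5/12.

Chain of 4 gears, tooth counts: [20, 23, 11, 20]
  gear 0: T0=20, direction=positive, advance = 127 mod 20 = 7 teeth = 7/20 turn
  gear 1: T1=23, direction=negative, advance = 127 mod 23 = 12 teeth = 12/23 turn
  gear 2: T2=11, direction=positive, advance = 127 mod 11 = 6 teeth = 6/11 turn
  gear 3: T3=20, direction=negative, advance = 127 mod 20 = 7 teeth = 7/20 turn
Gear 3: 127 mod 20 = 7
Fraction = 7 / 20 = 7/20 (gcd(7,20)=1) = 7/20

Answer: 7/20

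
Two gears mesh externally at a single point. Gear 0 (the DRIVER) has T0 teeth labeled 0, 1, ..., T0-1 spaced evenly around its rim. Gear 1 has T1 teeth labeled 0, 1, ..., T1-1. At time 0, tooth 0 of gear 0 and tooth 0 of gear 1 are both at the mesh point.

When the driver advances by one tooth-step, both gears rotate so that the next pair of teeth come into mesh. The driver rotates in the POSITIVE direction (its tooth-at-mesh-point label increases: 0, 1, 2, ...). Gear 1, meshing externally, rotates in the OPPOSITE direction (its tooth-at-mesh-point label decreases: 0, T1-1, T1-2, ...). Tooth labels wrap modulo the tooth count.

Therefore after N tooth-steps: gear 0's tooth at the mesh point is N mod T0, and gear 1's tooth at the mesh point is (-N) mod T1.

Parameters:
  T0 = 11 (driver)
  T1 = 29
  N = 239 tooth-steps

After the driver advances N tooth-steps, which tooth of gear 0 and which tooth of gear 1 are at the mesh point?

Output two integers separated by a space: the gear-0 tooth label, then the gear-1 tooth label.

Gear 0 (driver, T0=11): tooth at mesh = N mod T0
  239 = 21 * 11 + 8, so 239 mod 11 = 8
  gear 0 tooth = 8
Gear 1 (driven, T1=29): tooth at mesh = (-N) mod T1
  239 = 8 * 29 + 7, so 239 mod 29 = 7
  (-239) mod 29 = (-7) mod 29 = 29 - 7 = 22
Mesh after 239 steps: gear-0 tooth 8 meets gear-1 tooth 22

Answer: 8 22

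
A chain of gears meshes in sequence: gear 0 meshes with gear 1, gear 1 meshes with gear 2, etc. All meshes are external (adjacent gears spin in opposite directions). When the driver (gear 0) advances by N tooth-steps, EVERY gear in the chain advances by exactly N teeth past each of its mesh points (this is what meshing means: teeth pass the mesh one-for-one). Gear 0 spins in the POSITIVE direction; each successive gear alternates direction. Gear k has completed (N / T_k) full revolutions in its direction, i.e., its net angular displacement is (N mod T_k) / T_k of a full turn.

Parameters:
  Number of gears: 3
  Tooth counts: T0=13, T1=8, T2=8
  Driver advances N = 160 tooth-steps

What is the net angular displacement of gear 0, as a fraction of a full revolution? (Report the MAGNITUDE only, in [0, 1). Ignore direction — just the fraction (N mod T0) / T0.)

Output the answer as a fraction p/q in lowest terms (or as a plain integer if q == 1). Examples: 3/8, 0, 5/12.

Answer: 4/13

Derivation:
Chain of 3 gears, tooth counts: [13, 8, 8]
  gear 0: T0=13, direction=positive, advance = 160 mod 13 = 4 teeth = 4/13 turn
  gear 1: T1=8, direction=negative, advance = 160 mod 8 = 0 teeth = 0/8 turn
  gear 2: T2=8, direction=positive, advance = 160 mod 8 = 0 teeth = 0/8 turn
Gear 0: 160 mod 13 = 4
Fraction = 4 / 13 = 4/13 (gcd(4,13)=1) = 4/13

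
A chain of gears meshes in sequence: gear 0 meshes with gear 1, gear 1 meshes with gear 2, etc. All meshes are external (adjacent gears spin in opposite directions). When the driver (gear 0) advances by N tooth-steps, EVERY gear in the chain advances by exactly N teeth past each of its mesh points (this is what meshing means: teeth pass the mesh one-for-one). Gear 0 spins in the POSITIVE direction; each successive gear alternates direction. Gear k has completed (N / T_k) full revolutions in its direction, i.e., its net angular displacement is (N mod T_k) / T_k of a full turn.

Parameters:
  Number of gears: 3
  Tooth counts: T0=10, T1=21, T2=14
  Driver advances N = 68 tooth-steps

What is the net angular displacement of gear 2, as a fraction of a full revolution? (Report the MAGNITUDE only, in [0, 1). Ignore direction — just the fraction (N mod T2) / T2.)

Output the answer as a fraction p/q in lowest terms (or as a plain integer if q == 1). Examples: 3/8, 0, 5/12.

Answer: 6/7

Derivation:
Chain of 3 gears, tooth counts: [10, 21, 14]
  gear 0: T0=10, direction=positive, advance = 68 mod 10 = 8 teeth = 8/10 turn
  gear 1: T1=21, direction=negative, advance = 68 mod 21 = 5 teeth = 5/21 turn
  gear 2: T2=14, direction=positive, advance = 68 mod 14 = 12 teeth = 12/14 turn
Gear 2: 68 mod 14 = 12
Fraction = 12 / 14 = 6/7 (gcd(12,14)=2) = 6/7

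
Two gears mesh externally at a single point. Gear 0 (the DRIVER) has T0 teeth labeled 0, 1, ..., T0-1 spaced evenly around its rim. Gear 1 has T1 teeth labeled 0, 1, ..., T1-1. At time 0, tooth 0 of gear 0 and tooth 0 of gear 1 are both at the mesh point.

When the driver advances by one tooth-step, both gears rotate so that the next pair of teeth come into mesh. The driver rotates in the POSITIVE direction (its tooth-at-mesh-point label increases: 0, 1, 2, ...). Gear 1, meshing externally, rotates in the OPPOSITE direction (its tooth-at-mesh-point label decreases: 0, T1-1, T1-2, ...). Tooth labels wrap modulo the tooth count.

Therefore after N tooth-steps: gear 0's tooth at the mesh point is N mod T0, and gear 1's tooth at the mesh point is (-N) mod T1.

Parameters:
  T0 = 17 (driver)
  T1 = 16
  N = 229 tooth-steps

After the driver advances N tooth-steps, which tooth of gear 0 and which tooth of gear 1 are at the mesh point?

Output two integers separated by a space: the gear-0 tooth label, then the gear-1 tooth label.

Gear 0 (driver, T0=17): tooth at mesh = N mod T0
  229 = 13 * 17 + 8, so 229 mod 17 = 8
  gear 0 tooth = 8
Gear 1 (driven, T1=16): tooth at mesh = (-N) mod T1
  229 = 14 * 16 + 5, so 229 mod 16 = 5
  (-229) mod 16 = (-5) mod 16 = 16 - 5 = 11
Mesh after 229 steps: gear-0 tooth 8 meets gear-1 tooth 11

Answer: 8 11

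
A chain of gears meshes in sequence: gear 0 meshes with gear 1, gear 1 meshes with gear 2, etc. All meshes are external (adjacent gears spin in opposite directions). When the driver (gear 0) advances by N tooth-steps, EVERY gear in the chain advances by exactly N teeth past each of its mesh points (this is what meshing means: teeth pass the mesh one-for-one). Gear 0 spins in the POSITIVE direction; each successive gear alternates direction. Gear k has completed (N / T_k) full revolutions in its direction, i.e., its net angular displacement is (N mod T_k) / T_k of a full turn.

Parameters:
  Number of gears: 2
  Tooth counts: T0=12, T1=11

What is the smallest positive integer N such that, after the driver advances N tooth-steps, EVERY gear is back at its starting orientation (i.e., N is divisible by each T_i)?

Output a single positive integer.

Gear k returns to start when N is a multiple of T_k.
All gears at start simultaneously when N is a common multiple of [12, 11]; the smallest such N is lcm(12, 11).
Start: lcm = T0 = 12
Fold in T1=11: gcd(12, 11) = 1; lcm(12, 11) = 12 * 11 / 1 = 132 / 1 = 132
Full cycle length = 132

Answer: 132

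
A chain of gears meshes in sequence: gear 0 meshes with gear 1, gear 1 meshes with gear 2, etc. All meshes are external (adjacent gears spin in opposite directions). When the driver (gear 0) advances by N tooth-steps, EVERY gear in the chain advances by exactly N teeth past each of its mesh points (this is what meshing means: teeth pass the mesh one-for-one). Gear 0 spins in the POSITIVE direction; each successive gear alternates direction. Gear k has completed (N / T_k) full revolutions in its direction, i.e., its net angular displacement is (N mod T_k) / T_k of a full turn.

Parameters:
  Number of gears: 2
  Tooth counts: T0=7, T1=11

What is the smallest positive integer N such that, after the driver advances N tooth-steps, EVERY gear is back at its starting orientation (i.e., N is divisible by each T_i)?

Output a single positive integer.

Answer: 77

Derivation:
Gear k returns to start when N is a multiple of T_k.
All gears at start simultaneously when N is a common multiple of [7, 11]; the smallest such N is lcm(7, 11).
Start: lcm = T0 = 7
Fold in T1=11: gcd(7, 11) = 1; lcm(7, 11) = 7 * 11 / 1 = 77 / 1 = 77
Full cycle length = 77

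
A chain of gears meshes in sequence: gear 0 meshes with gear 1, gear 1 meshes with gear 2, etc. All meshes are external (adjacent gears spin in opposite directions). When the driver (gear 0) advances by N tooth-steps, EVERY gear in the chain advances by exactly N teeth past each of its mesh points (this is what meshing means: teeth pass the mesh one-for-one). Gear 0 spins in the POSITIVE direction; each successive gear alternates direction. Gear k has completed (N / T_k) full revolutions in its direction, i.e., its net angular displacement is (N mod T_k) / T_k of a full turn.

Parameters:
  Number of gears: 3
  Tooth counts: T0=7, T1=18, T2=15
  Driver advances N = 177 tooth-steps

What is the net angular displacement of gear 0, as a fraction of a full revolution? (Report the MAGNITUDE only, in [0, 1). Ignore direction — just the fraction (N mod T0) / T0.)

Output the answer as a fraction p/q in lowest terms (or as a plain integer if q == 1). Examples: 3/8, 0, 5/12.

Chain of 3 gears, tooth counts: [7, 18, 15]
  gear 0: T0=7, direction=positive, advance = 177 mod 7 = 2 teeth = 2/7 turn
  gear 1: T1=18, direction=negative, advance = 177 mod 18 = 15 teeth = 15/18 turn
  gear 2: T2=15, direction=positive, advance = 177 mod 15 = 12 teeth = 12/15 turn
Gear 0: 177 mod 7 = 2
Fraction = 2 / 7 = 2/7 (gcd(2,7)=1) = 2/7

Answer: 2/7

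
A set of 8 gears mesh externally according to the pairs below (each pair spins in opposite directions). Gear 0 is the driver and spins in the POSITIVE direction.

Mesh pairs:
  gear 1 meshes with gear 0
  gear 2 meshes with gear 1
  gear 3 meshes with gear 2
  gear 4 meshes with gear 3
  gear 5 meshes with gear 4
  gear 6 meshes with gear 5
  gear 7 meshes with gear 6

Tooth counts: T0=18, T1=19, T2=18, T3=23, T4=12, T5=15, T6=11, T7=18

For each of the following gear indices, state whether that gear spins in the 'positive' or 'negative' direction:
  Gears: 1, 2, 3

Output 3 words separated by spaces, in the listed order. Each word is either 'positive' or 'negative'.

Answer: negative positive negative

Derivation:
Gear 0 (driver): positive (depth 0)
  gear 1: meshes with gear 0 -> depth 1 -> negative (opposite of gear 0)
  gear 2: meshes with gear 1 -> depth 2 -> positive (opposite of gear 1)
  gear 3: meshes with gear 2 -> depth 3 -> negative (opposite of gear 2)
  gear 4: meshes with gear 3 -> depth 4 -> positive (opposite of gear 3)
  gear 5: meshes with gear 4 -> depth 5 -> negative (opposite of gear 4)
  gear 6: meshes with gear 5 -> depth 6 -> positive (opposite of gear 5)
  gear 7: meshes with gear 6 -> depth 7 -> negative (opposite of gear 6)
Queried indices 1, 2, 3 -> negative, positive, negative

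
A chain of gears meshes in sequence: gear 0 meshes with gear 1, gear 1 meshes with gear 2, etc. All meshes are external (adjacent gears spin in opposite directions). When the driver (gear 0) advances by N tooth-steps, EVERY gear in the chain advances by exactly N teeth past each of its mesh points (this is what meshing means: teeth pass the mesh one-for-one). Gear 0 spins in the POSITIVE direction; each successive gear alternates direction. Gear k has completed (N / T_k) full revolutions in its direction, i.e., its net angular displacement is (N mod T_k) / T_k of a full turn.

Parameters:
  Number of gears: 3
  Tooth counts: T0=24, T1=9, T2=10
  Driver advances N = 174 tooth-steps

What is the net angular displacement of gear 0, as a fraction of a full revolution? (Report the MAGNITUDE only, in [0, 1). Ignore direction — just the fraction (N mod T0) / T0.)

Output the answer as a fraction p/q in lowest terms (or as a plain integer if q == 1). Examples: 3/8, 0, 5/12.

Chain of 3 gears, tooth counts: [24, 9, 10]
  gear 0: T0=24, direction=positive, advance = 174 mod 24 = 6 teeth = 6/24 turn
  gear 1: T1=9, direction=negative, advance = 174 mod 9 = 3 teeth = 3/9 turn
  gear 2: T2=10, direction=positive, advance = 174 mod 10 = 4 teeth = 4/10 turn
Gear 0: 174 mod 24 = 6
Fraction = 6 / 24 = 1/4 (gcd(6,24)=6) = 1/4

Answer: 1/4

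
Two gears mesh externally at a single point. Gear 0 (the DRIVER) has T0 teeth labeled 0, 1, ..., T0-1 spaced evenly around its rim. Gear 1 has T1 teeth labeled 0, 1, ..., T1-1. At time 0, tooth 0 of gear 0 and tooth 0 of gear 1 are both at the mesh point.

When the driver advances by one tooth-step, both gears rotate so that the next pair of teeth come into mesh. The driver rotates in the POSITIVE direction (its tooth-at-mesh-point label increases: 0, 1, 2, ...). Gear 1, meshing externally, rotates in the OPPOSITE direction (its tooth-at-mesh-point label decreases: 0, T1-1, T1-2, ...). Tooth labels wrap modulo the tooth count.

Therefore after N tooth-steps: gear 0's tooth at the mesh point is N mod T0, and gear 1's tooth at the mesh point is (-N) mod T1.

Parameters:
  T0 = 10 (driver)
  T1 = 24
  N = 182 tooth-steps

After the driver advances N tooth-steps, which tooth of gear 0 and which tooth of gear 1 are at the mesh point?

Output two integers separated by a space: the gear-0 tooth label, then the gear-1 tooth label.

Gear 0 (driver, T0=10): tooth at mesh = N mod T0
  182 = 18 * 10 + 2, so 182 mod 10 = 2
  gear 0 tooth = 2
Gear 1 (driven, T1=24): tooth at mesh = (-N) mod T1
  182 = 7 * 24 + 14, so 182 mod 24 = 14
  (-182) mod 24 = (-14) mod 24 = 24 - 14 = 10
Mesh after 182 steps: gear-0 tooth 2 meets gear-1 tooth 10

Answer: 2 10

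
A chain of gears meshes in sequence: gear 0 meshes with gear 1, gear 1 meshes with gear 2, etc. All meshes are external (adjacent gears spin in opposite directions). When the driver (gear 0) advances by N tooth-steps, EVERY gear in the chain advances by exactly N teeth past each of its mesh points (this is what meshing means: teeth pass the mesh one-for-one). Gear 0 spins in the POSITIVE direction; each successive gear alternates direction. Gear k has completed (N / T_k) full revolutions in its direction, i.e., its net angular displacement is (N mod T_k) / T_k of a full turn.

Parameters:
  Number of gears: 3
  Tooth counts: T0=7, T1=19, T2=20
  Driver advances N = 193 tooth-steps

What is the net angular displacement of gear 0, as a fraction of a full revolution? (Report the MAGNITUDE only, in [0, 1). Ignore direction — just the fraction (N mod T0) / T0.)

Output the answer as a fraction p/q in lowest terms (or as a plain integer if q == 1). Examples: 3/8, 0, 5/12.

Chain of 3 gears, tooth counts: [7, 19, 20]
  gear 0: T0=7, direction=positive, advance = 193 mod 7 = 4 teeth = 4/7 turn
  gear 1: T1=19, direction=negative, advance = 193 mod 19 = 3 teeth = 3/19 turn
  gear 2: T2=20, direction=positive, advance = 193 mod 20 = 13 teeth = 13/20 turn
Gear 0: 193 mod 7 = 4
Fraction = 4 / 7 = 4/7 (gcd(4,7)=1) = 4/7

Answer: 4/7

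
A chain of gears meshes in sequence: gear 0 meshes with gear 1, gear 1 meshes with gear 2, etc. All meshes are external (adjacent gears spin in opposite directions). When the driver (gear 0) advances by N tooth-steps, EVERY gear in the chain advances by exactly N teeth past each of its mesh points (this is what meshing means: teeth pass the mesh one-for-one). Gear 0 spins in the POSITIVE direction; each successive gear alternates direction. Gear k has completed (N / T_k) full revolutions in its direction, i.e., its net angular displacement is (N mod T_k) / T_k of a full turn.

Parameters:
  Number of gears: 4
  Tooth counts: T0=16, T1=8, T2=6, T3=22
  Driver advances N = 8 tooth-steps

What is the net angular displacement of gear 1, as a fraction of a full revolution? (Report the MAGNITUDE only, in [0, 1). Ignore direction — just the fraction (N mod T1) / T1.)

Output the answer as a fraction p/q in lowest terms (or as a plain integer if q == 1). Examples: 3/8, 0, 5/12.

Chain of 4 gears, tooth counts: [16, 8, 6, 22]
  gear 0: T0=16, direction=positive, advance = 8 mod 16 = 8 teeth = 8/16 turn
  gear 1: T1=8, direction=negative, advance = 8 mod 8 = 0 teeth = 0/8 turn
  gear 2: T2=6, direction=positive, advance = 8 mod 6 = 2 teeth = 2/6 turn
  gear 3: T3=22, direction=negative, advance = 8 mod 22 = 8 teeth = 8/22 turn
Gear 1: 8 mod 8 = 0
Fraction = 0 / 8 = 0/1 (gcd(0,8)=8) = 0

Answer: 0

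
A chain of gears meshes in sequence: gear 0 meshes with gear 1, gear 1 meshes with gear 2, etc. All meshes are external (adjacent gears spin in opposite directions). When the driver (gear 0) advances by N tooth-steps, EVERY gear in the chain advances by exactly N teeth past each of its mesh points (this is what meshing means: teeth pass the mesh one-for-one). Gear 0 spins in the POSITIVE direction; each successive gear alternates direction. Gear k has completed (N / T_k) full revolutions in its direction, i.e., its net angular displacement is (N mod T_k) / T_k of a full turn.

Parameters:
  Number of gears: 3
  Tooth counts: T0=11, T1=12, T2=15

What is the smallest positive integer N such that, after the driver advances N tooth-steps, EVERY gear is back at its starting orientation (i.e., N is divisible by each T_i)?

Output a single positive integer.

Gear k returns to start when N is a multiple of T_k.
All gears at start simultaneously when N is a common multiple of [11, 12, 15]; the smallest such N is lcm(11, 12, 15).
Start: lcm = T0 = 11
Fold in T1=12: gcd(11, 12) = 1; lcm(11, 12) = 11 * 12 / 1 = 132 / 1 = 132
Fold in T2=15: gcd(132, 15) = 3; lcm(132, 15) = 132 * 15 / 3 = 1980 / 3 = 660
Full cycle length = 660

Answer: 660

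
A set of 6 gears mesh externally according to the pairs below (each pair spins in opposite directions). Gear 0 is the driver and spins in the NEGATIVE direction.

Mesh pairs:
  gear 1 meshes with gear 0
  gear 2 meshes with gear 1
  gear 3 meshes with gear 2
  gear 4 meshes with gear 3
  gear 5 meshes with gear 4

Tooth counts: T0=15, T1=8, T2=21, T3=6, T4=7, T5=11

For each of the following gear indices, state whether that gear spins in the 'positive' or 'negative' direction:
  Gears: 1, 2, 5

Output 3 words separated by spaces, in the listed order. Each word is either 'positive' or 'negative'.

Answer: positive negative positive

Derivation:
Gear 0 (driver): negative (depth 0)
  gear 1: meshes with gear 0 -> depth 1 -> positive (opposite of gear 0)
  gear 2: meshes with gear 1 -> depth 2 -> negative (opposite of gear 1)
  gear 3: meshes with gear 2 -> depth 3 -> positive (opposite of gear 2)
  gear 4: meshes with gear 3 -> depth 4 -> negative (opposite of gear 3)
  gear 5: meshes with gear 4 -> depth 5 -> positive (opposite of gear 4)
Queried indices 1, 2, 5 -> positive, negative, positive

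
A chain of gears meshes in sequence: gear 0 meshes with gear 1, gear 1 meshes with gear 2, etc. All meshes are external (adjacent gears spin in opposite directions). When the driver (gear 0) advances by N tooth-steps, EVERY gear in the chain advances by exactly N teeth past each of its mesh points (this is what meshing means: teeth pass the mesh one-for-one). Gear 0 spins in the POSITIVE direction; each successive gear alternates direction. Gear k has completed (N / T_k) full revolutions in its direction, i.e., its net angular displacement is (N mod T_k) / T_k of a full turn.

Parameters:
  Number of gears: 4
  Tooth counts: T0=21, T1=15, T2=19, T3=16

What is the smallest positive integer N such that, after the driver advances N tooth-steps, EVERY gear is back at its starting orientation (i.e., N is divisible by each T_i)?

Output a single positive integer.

Gear k returns to start when N is a multiple of T_k.
All gears at start simultaneously when N is a common multiple of [21, 15, 19, 16]; the smallest such N is lcm(21, 15, 19, 16).
Start: lcm = T0 = 21
Fold in T1=15: gcd(21, 15) = 3; lcm(21, 15) = 21 * 15 / 3 = 315 / 3 = 105
Fold in T2=19: gcd(105, 19) = 1; lcm(105, 19) = 105 * 19 / 1 = 1995 / 1 = 1995
Fold in T3=16: gcd(1995, 16) = 1; lcm(1995, 16) = 1995 * 16 / 1 = 31920 / 1 = 31920
Full cycle length = 31920

Answer: 31920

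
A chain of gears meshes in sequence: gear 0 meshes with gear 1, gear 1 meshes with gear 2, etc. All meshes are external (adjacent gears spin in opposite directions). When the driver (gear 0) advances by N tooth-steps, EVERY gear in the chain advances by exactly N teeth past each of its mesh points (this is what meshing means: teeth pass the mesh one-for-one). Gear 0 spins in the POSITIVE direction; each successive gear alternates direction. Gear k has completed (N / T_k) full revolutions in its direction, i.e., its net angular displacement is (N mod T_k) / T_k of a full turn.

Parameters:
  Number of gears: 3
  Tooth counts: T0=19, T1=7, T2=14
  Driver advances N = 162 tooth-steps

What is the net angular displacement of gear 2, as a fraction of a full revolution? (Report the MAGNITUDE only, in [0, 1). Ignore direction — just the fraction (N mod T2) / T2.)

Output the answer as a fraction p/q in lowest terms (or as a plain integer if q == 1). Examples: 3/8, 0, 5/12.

Answer: 4/7

Derivation:
Chain of 3 gears, tooth counts: [19, 7, 14]
  gear 0: T0=19, direction=positive, advance = 162 mod 19 = 10 teeth = 10/19 turn
  gear 1: T1=7, direction=negative, advance = 162 mod 7 = 1 teeth = 1/7 turn
  gear 2: T2=14, direction=positive, advance = 162 mod 14 = 8 teeth = 8/14 turn
Gear 2: 162 mod 14 = 8
Fraction = 8 / 14 = 4/7 (gcd(8,14)=2) = 4/7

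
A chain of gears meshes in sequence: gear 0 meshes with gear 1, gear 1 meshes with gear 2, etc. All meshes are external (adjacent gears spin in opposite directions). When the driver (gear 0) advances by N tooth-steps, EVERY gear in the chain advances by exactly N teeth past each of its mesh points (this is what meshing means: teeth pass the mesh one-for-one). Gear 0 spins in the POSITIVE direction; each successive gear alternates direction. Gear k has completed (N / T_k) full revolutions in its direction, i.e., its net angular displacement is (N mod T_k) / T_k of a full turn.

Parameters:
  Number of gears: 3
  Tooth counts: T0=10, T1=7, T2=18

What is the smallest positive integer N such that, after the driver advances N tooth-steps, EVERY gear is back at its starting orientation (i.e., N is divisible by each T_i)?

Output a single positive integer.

Gear k returns to start when N is a multiple of T_k.
All gears at start simultaneously when N is a common multiple of [10, 7, 18]; the smallest such N is lcm(10, 7, 18).
Start: lcm = T0 = 10
Fold in T1=7: gcd(10, 7) = 1; lcm(10, 7) = 10 * 7 / 1 = 70 / 1 = 70
Fold in T2=18: gcd(70, 18) = 2; lcm(70, 18) = 70 * 18 / 2 = 1260 / 2 = 630
Full cycle length = 630

Answer: 630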